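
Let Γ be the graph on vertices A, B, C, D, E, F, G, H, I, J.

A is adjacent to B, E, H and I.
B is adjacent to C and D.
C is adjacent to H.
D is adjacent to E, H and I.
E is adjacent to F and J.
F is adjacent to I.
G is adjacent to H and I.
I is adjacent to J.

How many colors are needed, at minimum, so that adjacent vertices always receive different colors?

G and I are adjacent, so at least 2 colors are needed.
One proper 2-coloring: A=blue, B=red, C=blue, D=blue, E=red, F=blue, G=blue, H=red, I=red, J=blue. Every edge joins two different colors.

2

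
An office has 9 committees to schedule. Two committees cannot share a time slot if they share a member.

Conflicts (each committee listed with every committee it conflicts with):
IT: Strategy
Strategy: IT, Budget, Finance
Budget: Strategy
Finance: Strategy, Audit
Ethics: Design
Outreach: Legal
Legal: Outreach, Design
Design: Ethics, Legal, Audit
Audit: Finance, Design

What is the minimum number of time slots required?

IT and Strategy conflict, so at least 2 time slots are needed.
Using 2 time slots: IT=1, Strategy=2, Budget=1, Finance=1, Ethics=2, Outreach=1, Legal=2, Design=1, Audit=2. No two conflicting committees share a time slot.

2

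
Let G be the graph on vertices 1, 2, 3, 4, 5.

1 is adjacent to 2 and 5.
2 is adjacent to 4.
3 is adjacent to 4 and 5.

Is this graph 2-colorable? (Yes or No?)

The cycle 4-3-5-1-2-4 has odd length 5, so it cannot be 2-colored; at least 3 colors are needed.
So 2 colors are not enough.

No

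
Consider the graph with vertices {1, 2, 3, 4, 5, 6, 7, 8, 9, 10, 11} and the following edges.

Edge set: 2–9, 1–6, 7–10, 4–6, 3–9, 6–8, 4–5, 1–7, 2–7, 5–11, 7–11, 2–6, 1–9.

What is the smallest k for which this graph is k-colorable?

5 and 11 are adjacent, so at least 2 colors are needed.
2 colors suffice: color red → {5, 6, 7, 9}; color blue → {1, 2, 3, 4, 8, 10, 11}. Each edge has distinct colors on its endpoints.

2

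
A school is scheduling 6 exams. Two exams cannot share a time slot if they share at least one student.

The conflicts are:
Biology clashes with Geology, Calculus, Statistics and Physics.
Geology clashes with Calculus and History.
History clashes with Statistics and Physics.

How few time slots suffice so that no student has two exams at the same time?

3

Biology, Geology, Calculus pairwise conflict, so at least 3 time slots are needed.
3 time slots suffice: Biology=1, Geology=2, Calculus=3, History=1, Statistics=2, Physics=2. Every pair that conflicts lands in different time slots.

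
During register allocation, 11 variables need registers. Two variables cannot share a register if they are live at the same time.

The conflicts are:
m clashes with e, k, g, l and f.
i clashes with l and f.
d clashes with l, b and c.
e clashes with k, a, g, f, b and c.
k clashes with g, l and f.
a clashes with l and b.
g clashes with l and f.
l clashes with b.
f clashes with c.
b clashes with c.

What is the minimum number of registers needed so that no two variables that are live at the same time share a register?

5

m, e, k, g, f pairwise conflict, so at least 5 registers are needed.
5 registers suffice: register 1 → {e, l}; register 2 → {f, b}; register 3 → {i, k, a, c}; register 4 → {m, d}; register 5 → {g}. Every pair that conflicts lands in different registers.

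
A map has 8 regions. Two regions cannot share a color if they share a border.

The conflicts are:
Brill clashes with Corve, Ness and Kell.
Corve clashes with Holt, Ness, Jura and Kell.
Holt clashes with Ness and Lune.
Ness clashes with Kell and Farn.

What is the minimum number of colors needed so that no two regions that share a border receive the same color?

4

Brill, Corve, Ness, Kell are mutually in conflict, so at least 4 colors are needed.
4 colors suffice: color 1 → {Ness, Jura, Lune}; color 2 → {Corve, Farn}; color 3 → {Brill, Holt}; color 4 → {Kell}. Each listed conflict is separated.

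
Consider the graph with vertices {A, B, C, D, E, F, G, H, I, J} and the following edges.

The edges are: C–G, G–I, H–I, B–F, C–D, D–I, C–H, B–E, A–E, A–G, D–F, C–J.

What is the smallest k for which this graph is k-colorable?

The cycle B-E-A-G-C-D-F-B has odd length 7, so it cannot be 2-colored; at least 3 colors are needed.
A valid assignment using 3 colors: A=green, B=blue, C=red, D=blue, E=red, F=red, G=blue, H=blue, I=red, J=blue. Each edge has distinct colors on its endpoints.

3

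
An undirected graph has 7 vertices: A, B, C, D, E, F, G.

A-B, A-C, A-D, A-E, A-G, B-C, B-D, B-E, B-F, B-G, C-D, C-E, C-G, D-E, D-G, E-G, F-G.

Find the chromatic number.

6

A, B, C, D, E, G form a clique, so at least 6 colors are needed.
One proper 6-coloring: A=3, B=2, C=5, D=6, E=4, F=3, G=1. Each edge has distinct colors on its endpoints.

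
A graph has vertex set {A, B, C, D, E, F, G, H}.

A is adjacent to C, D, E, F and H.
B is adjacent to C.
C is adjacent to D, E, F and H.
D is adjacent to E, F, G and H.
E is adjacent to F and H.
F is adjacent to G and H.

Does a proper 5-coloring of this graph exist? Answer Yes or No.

No

A, C, D, E, F, H form a clique, so at least 6 colors are needed.
So 5 colors are not enough.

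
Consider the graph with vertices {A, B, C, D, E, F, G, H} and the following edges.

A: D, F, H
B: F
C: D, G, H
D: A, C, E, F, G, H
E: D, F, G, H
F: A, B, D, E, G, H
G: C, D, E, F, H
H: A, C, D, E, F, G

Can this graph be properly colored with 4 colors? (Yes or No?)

No

D, E, F, G, H form a clique, so at least 5 colors are needed.
So 4 colors are not enough.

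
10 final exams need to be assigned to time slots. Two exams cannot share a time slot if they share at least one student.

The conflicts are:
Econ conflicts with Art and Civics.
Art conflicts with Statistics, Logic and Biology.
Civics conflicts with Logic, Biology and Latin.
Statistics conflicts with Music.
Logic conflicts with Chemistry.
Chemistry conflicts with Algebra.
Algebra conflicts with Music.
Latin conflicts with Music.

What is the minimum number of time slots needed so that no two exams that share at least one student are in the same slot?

2

Civics and Logic conflict, so at least 2 time slots are needed.
2 time slots suffice: time slot 1 → {Art, Civics, Chemistry, Music}; time slot 2 → {Econ, Statistics, Logic, Biology, Algebra, Latin}. No two conflicting exams share a time slot.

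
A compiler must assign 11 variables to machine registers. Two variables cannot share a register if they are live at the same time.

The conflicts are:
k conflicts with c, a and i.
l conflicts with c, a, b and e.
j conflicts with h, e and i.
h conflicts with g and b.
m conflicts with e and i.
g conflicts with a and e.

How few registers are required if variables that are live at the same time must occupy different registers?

The cycle b-h-j-e-l-b has odd length 5, so it cannot be 2-colored; at least 3 registers are needed.
3 registers suffice: register 1 → {c, h, a, e, i}; register 2 → {k, l, j, m, g}; register 3 → {b}. No two conflicting variables share a register.

3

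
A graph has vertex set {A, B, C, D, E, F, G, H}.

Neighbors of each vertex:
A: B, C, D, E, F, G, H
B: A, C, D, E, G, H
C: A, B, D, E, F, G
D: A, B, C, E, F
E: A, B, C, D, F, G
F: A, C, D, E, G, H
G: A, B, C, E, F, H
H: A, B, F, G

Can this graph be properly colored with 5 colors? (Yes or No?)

Yes

The chromatic number is 5. A, B, C, E, G form a clique, so at least 5 colors are needed.
A valid assignment using 5 colors: A=1, B=2, C=4, D=3, E=5, F=2, G=3, H=4.
That is already a proper 5-coloring.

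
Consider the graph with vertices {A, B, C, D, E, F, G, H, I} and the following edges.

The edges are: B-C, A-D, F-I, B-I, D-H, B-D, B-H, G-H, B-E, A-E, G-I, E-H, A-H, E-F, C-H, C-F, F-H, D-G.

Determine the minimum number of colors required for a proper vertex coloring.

A, D, H form a triangle, so at least 3 colors are needed.
3 colors suffice: color red → {H, I}; color blue → {A, B, F, G}; color green → {C, D, E}. No two adjacent vertices share a color.

3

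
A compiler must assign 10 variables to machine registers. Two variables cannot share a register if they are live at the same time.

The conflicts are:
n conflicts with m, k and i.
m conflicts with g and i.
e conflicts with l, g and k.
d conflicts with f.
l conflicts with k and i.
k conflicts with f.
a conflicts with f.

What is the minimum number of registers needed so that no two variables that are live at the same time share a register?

3

e, l, k are mutually in conflict, so at least 3 registers are needed.
3 registers suffice: register 1 → {m, d, k, a}; register 2 → {n, l, g, f}; register 3 → {e, i}. No two conflicting variables share a register.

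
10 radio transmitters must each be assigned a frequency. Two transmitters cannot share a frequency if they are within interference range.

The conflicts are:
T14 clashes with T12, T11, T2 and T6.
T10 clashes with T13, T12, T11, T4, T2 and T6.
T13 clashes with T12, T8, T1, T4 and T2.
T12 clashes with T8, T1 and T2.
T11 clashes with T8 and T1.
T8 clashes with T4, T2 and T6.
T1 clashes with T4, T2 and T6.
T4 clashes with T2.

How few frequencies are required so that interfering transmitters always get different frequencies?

4

T13, T12, T8, T2 all conflict with each other, so at least 4 frequencies are needed.
A valid assignment using 4 frequencies: T14=2, T10=2, T13=4, T12=3, T11=1, T8=2, T1=2, T4=3, T2=1, T6=1. No two conflicting transmitters share a frequency.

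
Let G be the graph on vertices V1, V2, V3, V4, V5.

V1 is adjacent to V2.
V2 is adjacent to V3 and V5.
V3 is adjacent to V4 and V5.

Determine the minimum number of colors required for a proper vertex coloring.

V2, V3, V5 are pairwise adjacent, so at least 3 colors are needed.
One proper 3-coloring: V1=2, V2=1, V3=2, V4=1, V5=3. No two adjacent vertices share a color.

3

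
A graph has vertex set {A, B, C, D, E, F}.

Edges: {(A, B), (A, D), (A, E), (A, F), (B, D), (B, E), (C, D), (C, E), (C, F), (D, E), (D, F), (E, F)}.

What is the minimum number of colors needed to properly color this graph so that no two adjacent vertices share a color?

A, B, D, E form a clique, so at least 4 colors are needed.
4 colors suffice: color red → {E}; color blue → {D}; color green → {A, C}; color yellow → {B, F}. Each edge has distinct colors on its endpoints.

4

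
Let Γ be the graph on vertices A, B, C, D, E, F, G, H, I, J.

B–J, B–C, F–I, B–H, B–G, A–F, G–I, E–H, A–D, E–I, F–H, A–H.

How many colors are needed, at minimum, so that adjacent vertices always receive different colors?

A, F, H are mutually adjacent, so at least 3 colors are needed.
3 colors suffice: color 1 → {A, B, I}; color 2 → {C, D, G, H, J}; color 3 → {E, F}. Every edge joins two different colors.

3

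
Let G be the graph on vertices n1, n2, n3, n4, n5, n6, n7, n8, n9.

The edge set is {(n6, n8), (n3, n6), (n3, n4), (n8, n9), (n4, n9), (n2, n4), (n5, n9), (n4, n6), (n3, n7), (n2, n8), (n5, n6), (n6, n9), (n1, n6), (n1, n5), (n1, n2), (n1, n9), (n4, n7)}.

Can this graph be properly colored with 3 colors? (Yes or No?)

n1, n5, n6, n9 are pairwise adjacent (a clique of size 4), so at least 4 colors are needed.
So 3 colors are not enough.

No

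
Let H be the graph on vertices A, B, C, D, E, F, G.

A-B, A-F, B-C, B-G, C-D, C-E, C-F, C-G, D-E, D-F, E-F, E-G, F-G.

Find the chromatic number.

4

C, D, E, F form a clique, so at least 4 colors are needed.
A valid assignment using 4 colors: A=red, B=blue, C=red, D=yellow, E=green, F=blue, G=yellow. No two adjacent vertices share a color.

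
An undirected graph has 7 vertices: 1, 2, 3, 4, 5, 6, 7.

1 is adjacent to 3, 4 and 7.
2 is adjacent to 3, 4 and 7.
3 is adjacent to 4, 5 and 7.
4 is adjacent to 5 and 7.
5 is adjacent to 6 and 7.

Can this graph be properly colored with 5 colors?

Yes

The chromatic number is 4. 3, 4, 5, 7 are pairwise adjacent (a clique of size 4), so at least 4 colors are needed.
One proper 4-coloring: 1=d, 2=d, 3=c, 4=a, 5=d, 6=a, 7=b.
Since 5 ≥ 4, a proper 5-coloring certainly exists.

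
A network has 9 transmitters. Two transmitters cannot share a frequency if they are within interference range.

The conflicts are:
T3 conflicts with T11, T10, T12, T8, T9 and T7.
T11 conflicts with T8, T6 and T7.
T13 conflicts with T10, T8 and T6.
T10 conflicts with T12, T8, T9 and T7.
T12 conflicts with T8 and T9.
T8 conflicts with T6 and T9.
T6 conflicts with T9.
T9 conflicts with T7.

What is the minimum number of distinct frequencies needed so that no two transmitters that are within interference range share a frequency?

T3, T10, T12, T8, T9 are mutually in conflict, so at least 5 frequencies are needed.
5 frequencies suffice: frequency 1 → {T8, T7}; frequency 2 → {T3, T6}; frequency 3 → {T11, T13, T9}; frequency 4 → {T10}; frequency 5 → {T12}. Every pair that conflicts lands in different frequencies.

5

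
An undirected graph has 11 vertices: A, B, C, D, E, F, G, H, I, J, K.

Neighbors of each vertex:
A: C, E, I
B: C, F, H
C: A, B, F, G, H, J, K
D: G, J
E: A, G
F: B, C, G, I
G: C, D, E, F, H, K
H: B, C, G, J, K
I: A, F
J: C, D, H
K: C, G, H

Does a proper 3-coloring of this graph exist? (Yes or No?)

No

C, G, H, K are mutually adjacent (a clique of size 4), so at least 4 colors are needed.
So 3 colors are not enough.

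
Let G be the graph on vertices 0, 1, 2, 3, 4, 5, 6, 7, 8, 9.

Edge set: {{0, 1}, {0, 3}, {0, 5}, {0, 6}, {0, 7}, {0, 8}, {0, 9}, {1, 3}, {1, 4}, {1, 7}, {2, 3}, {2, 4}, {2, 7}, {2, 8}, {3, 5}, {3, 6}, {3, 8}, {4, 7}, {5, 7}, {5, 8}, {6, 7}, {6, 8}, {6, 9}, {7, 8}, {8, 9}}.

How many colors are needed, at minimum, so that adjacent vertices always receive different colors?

0, 3, 6, 8 form a clique, so at least 4 colors are needed.
4 colors suffice: color red → {1, 8}; color blue → {3, 7, 9}; color green → {0, 2}; color yellow → {4, 5, 6}. Each edge has distinct colors on its endpoints.

4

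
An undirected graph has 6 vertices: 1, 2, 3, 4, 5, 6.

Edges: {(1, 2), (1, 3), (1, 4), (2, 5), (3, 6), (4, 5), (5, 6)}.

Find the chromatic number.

The cycle 1-3-6-5-4-1 has odd length 5, so it cannot be 2-colored; at least 3 colors are needed.
3 colors suffice: color red → {1, 5}; color blue → {2, 4, 6}; color green → {3}. No two adjacent vertices share a color.

3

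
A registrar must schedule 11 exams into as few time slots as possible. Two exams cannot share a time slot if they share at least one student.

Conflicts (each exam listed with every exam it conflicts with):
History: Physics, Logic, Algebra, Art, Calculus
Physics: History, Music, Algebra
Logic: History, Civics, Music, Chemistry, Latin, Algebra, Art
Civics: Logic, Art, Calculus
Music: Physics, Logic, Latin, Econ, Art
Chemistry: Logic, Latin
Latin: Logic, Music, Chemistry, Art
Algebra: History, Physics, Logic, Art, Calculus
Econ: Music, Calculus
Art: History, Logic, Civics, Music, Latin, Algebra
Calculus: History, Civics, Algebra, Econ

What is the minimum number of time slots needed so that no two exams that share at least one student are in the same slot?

4

History, Logic, Algebra, Art are mutually in conflict, so at least 4 time slots are needed.
4 time slots suffice: time slot 1 → {Physics, Logic, Calculus}; time slot 2 → {Chemistry, Econ, Art}; time slot 3 → {History, Civics, Music}; time slot 4 → {Latin, Algebra}. Each listed conflict is separated.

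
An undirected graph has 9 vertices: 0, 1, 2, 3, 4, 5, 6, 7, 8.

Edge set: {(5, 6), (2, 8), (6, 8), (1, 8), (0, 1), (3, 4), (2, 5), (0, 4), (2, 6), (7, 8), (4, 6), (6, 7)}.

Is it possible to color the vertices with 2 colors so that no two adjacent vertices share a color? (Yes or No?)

2, 6, 8 are pairwise adjacent, so at least 3 colors are needed.
So 2 colors are not enough.

No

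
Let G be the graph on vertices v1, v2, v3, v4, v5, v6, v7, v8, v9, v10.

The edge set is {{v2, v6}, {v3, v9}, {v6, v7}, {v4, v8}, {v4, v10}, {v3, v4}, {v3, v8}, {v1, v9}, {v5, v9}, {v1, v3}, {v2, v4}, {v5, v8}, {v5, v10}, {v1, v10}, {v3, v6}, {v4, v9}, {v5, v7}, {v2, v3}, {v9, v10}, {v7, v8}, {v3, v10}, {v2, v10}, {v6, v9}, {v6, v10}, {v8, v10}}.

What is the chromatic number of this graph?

v2, v3, v6, v10 form a clique, so at least 4 colors are needed.
One proper 4-coloring: v1=Y, v2=G, v3=B, v4=Y, v5=B, v6=Y, v7=R, v8=G, v9=G, v10=R. Every edge joins two different colors.

4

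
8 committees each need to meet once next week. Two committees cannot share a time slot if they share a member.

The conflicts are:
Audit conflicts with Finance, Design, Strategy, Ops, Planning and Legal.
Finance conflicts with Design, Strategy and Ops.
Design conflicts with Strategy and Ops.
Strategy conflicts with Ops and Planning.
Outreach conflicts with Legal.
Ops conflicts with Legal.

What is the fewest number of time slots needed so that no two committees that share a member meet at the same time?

5

Audit, Finance, Design, Strategy, Ops are mutually in conflict, so at least 5 time slots are needed.
Using 5 time slots: Audit=1, Finance=4, Design=5, Strategy=2, Outreach=1, Ops=3, Planning=3, Legal=2. Each listed conflict is separated.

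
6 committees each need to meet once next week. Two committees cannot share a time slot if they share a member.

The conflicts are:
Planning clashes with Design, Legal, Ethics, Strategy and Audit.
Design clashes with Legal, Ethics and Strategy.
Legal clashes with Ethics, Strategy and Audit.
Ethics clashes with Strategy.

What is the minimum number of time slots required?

Planning, Design, Legal, Ethics, Strategy are mutually in conflict, so at least 5 time slots are needed.
Using 5 time slots: Planning=2, Design=4, Legal=1, Ethics=5, Strategy=3, Audit=3. No two conflicting committees share a time slot.

5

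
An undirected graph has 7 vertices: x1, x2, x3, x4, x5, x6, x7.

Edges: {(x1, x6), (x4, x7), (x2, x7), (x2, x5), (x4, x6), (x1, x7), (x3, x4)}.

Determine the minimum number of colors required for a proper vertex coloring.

2

x2 and x7 are adjacent, so at least 2 colors are needed.
2 colors suffice: color 1 → {x3, x5, x6, x7}; color 2 → {x1, x2, x4}. No two adjacent vertices share a color.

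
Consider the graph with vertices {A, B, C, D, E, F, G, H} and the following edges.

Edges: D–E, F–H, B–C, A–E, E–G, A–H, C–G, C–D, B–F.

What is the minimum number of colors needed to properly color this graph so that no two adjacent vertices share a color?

The cycle G-E-A-H-F-B-C-G has odd length 7, so it cannot be 2-colored; at least 3 colors are needed.
3 colors suffice: color red → {C, E, H}; color blue → {A, B, D, G}; color green → {F}. Every edge joins two different colors.

3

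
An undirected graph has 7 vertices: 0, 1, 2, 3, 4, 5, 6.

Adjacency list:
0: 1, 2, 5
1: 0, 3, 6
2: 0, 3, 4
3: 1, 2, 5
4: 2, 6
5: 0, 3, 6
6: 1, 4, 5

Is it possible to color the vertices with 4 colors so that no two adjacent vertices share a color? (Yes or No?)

The chromatic number is 3. The cycle 5-6-4-2-3-5 has odd length 5, so it cannot be 2-colored; at least 3 colors are needed.
3 colors suffice: color a → {1, 2, 5}; color b → {0, 3, 6}; color c → {4}.
Since 4 ≥ 3, a proper 4-coloring certainly exists.

Yes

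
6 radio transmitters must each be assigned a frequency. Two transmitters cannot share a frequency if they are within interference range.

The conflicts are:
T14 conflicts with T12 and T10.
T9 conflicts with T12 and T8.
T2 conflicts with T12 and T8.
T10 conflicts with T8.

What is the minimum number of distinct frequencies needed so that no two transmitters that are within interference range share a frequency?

3

The cycle T9-T8-T10-T14-T12-T9 has odd length 5, so it cannot be 2-colored; at least 3 frequencies are needed.
3 frequencies suffice: frequency 1 → {T12, T8}; frequency 2 → {T9, T2, T10}; frequency 3 → {T14}. No two conflicting transmitters share a frequency.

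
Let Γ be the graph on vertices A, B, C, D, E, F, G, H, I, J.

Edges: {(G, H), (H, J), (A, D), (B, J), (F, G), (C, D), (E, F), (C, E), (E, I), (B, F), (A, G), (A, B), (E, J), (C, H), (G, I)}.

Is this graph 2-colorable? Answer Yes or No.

No

The cycle I-G-H-C-E-I has odd length 5, so it cannot be 2-colored; at least 3 colors are needed.
So 2 colors are not enough.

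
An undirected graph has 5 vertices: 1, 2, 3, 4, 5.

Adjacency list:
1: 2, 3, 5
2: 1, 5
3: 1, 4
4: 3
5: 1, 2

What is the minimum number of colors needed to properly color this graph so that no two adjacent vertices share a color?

3

1, 2, 5 are pairwise adjacent, so at least 3 colors are needed.
3 colors suffice: color a → {1, 4}; color b → {3, 5}; color c → {2}. Each edge has distinct colors on its endpoints.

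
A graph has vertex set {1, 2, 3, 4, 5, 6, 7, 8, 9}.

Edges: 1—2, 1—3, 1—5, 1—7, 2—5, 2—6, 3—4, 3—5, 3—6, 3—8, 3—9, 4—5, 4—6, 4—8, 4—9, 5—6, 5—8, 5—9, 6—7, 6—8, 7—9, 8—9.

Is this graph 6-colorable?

The chromatic number is 5. 3, 4, 5, 6, 8 are mutually adjacent (a clique of size 5), so at least 5 colors are needed.
5 colors suffice: color red → {5, 7}; color blue → {1, 6, 9}; color green → {2, 3}; color yellow → {4}; color purple → {8}.
Since 6 ≥ 5, a proper 6-coloring certainly exists.

Yes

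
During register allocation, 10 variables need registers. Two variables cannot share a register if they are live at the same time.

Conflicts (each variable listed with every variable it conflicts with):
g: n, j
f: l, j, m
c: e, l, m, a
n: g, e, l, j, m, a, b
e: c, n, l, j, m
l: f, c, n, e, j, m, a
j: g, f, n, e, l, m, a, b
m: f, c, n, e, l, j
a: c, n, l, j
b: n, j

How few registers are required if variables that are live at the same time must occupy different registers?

n, e, l, j, m all conflict with each other, so at least 5 registers are needed.
5 registers suffice: g=3, f=2, c=1, n=2, e=5, l=3, j=1, m=4, a=4, b=3. No two conflicting variables share a register.

5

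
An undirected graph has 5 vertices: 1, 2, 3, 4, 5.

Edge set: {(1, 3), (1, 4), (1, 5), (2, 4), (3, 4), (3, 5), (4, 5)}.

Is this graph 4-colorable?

The chromatic number is 4. 1, 3, 4, 5 are mutually adjacent (a clique of size 4), so at least 4 colors are needed.
4 colors suffice: color a → {4}; color b → {2, 5}; color c → {1}; color d → {3}.
That is already a proper 4-coloring.

Yes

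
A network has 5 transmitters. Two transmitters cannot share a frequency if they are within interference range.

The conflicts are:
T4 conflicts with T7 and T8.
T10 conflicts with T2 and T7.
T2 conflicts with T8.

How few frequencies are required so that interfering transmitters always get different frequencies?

3

The cycle T10-T2-T8-T4-T7-T10 has odd length 5, so it cannot be 2-colored; at least 3 frequencies are needed.
Using 3 frequencies: T4=2, T10=1, T2=2, T7=3, T8=1. No two conflicting transmitters share a frequency.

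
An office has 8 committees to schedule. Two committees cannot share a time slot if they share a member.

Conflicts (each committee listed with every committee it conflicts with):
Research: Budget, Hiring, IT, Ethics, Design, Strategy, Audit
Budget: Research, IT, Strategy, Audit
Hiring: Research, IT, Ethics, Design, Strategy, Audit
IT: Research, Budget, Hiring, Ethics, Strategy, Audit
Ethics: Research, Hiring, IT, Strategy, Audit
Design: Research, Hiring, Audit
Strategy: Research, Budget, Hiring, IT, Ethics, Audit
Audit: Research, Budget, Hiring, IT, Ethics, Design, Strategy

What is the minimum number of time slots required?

6

Research, Hiring, IT, Ethics, Strategy, Audit are mutually in conflict, so at least 6 time slots are needed.
Using 6 time slots: Research=2, Budget=3, Hiring=3, IT=5, Ethics=6, Design=4, Strategy=4, Audit=1. Every pair that conflicts lands in different time slots.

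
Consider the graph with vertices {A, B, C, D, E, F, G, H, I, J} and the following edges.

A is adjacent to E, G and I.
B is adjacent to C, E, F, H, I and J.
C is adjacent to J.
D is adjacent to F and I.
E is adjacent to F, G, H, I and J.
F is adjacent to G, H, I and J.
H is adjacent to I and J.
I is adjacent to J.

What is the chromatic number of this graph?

6

B, E, F, H, I, J are pairwise adjacent (a clique of size 6), so at least 6 colors are needed.
6 colors suffice: color 1 → {A, C, F}; color 2 → {D, E}; color 3 → {G, I}; color 4 → {B}; color 5 → {J}; color 6 → {H}. Each edge has distinct colors on its endpoints.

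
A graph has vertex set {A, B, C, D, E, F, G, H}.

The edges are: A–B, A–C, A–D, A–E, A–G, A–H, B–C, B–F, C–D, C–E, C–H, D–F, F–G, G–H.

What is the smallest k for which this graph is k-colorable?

A, C, D are mutually adjacent, so at least 3 colors are needed.
3 colors suffice: A=red, B=green, C=blue, D=green, E=green, F=red, G=blue, H=green. Each edge has distinct colors on its endpoints.

3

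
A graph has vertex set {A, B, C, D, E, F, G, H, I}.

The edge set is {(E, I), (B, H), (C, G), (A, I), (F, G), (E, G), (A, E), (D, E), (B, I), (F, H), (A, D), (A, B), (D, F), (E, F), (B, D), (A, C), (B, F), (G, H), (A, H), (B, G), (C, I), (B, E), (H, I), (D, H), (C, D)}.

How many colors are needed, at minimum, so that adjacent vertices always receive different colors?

A, B, D, H are pairwise adjacent (a clique of size 4), so at least 4 colors are needed.
A valid assignment using 4 colors: A=4, B=1, C=1, D=2, E=3, F=4, G=2, H=3, I=2. No two adjacent vertices share a color.

4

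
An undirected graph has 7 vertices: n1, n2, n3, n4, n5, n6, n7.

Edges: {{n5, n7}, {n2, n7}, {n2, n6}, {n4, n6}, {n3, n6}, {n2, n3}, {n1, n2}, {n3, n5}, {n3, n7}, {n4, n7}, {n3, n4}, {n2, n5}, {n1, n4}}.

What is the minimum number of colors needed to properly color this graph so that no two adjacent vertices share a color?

n2, n3, n5, n7 are mutually adjacent (a clique of size 4), so at least 4 colors are needed.
A valid assignment using 4 colors: n1=B, n2=R, n3=B, n4=R, n5=Y, n6=G, n7=G. Every edge joins two different colors.

4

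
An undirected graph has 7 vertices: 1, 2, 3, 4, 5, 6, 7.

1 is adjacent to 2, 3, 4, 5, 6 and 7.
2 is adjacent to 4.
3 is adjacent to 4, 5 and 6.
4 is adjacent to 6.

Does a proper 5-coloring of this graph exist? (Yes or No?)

The chromatic number is 4. 1, 3, 4, 6 are pairwise adjacent (a clique of size 4), so at least 4 colors are needed.
4 colors suffice: 1=a, 2=c, 3=c, 4=b, 5=b, 6=d, 7=b.
Since 5 ≥ 4, a proper 5-coloring certainly exists.

Yes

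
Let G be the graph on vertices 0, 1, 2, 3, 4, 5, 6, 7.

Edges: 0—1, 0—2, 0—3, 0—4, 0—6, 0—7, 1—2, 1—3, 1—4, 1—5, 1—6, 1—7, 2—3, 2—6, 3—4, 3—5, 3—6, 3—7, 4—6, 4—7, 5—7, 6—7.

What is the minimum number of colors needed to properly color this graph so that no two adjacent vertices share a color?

0, 1, 3, 4, 6, 7 are pairwise adjacent (a clique of size 6), so at least 6 colors are needed.
A valid assignment using 6 colors: 0=yellow, 1=blue, 2=purple, 3=red, 4=orange, 5=green, 6=green, 7=purple. Each edge has distinct colors on its endpoints.

6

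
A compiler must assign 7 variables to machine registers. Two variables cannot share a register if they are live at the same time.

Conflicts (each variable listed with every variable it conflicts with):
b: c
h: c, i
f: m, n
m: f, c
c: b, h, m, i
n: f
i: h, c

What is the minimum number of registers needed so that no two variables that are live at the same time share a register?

3

h, c, i all conflict with each other, so at least 3 registers are needed.
3 registers suffice: register 1 → {f, c}; register 2 → {b, m, n, i}; register 3 → {h}. Each listed conflict is separated.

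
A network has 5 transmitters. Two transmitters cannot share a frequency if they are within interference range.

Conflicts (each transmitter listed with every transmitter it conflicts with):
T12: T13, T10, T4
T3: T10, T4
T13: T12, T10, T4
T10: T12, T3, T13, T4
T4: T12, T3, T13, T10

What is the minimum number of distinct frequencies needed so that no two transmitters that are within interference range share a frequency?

4

T12, T13, T10, T4 are mutually in conflict, so at least 4 frequencies are needed.
A valid assignment using 4 frequencies: T12=3, T3=3, T13=4, T10=2, T4=1. Each listed conflict is separated.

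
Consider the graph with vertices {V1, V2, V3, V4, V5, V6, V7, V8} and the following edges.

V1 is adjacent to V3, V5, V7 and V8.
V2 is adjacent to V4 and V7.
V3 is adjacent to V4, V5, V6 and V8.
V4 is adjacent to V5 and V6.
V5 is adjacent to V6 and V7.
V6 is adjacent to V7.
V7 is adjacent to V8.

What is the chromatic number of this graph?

4

V3, V4, V5, V6 form a clique, so at least 4 colors are needed.
4 colors suffice: color 1 → {V3, V7}; color 2 → {V2, V5, V8}; color 3 → {V1, V6}; color 4 → {V4}. Each edge has distinct colors on its endpoints.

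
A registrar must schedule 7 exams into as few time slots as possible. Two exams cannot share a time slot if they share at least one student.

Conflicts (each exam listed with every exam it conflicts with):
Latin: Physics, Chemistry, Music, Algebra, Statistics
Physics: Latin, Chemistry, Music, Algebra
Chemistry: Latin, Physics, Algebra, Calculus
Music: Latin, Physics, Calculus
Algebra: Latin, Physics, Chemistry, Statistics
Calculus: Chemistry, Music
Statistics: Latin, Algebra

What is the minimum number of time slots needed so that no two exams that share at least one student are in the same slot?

4

Latin, Physics, Chemistry, Algebra are mutually in conflict, so at least 4 time slots are needed.
4 time slots suffice: Latin=1, Physics=2, Chemistry=3, Music=3, Algebra=4, Calculus=1, Statistics=2. Every pair that conflicts lands in different time slots.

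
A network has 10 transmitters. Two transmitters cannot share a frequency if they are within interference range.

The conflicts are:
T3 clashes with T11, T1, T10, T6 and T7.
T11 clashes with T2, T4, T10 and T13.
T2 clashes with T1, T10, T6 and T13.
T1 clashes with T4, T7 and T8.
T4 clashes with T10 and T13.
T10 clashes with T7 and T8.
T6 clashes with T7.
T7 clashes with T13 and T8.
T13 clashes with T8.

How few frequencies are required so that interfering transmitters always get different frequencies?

3

T3, T6, T7 all conflict with each other, so at least 3 frequencies are needed.
3 frequencies suffice: T3=3, T11=2, T2=3, T1=1, T4=3, T10=1, T6=1, T7=2, T13=1, T8=3. No two conflicting transmitters share a frequency.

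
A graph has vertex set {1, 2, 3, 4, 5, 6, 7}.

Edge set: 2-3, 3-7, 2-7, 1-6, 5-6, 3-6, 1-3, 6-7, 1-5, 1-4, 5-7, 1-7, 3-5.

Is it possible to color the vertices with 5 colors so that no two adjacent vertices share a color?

The chromatic number is 5. 1, 3, 5, 6, 7 are mutually adjacent (a clique of size 5), so at least 5 colors are needed.
A valid assignment using 5 colors: 1=a, 2=a, 3=b, 4=b, 5=e, 6=d, 7=c.
That is already a proper 5-coloring.

Yes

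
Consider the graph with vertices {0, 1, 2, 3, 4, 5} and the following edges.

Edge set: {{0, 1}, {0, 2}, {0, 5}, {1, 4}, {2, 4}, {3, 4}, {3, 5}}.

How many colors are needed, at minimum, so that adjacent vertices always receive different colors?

3

The cycle 0-5-3-4-1-0 has odd length 5, so it cannot be 2-colored; at least 3 colors are needed.
A valid assignment using 3 colors: 0=red, 1=blue, 2=blue, 3=blue, 4=red, 5=green. No two adjacent vertices share a color.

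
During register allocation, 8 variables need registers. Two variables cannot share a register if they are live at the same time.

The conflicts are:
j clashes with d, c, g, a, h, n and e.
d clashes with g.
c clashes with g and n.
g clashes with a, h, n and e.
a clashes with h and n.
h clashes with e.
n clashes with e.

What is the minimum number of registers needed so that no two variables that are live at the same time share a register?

4

j, g, a, h are mutually in conflict, so at least 4 registers are needed.
4 registers suffice: register 1 → {j}; register 2 → {g}; register 3 → {d, h, n}; register 4 → {c, a, e}. No two conflicting variables share a register.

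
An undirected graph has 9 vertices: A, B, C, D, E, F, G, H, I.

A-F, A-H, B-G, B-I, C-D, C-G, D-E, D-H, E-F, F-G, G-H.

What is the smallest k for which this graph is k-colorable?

3

The cycle D-C-G-F-E-D has odd length 5, so it cannot be 2-colored; at least 3 colors are needed.
3 colors suffice: color 1 → {A, D, G, I}; color 2 → {B, C, F, H}; color 3 → {E}. No two adjacent vertices share a color.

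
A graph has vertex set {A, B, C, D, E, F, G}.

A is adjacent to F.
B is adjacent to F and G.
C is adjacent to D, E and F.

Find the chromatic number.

2

B and F are adjacent, so at least 2 colors are needed.
2 colors suffice: color red → {A, B, C}; color blue → {D, E, F, G}. No two adjacent vertices share a color.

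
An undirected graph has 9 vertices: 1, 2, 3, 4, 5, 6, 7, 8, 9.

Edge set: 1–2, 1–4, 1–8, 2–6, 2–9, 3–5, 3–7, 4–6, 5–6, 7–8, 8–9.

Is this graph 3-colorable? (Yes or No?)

The chromatic number is 3. The cycle 4-6-5-3-7-8-1-4 has odd length 7, so it cannot be 2-colored; at least 3 colors are needed.
3 colors suffice: 1=green, 2=blue, 3=red, 4=blue, 5=blue, 6=red, 7=blue, 8=red, 9=green.
That is already a proper 3-coloring.

Yes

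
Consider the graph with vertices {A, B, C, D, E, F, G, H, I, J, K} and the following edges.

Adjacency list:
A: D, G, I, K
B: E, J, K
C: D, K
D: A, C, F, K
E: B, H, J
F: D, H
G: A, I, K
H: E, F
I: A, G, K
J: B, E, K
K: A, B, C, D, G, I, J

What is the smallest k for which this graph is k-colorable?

A, G, I, K are pairwise adjacent (a clique of size 4), so at least 4 colors are needed.
4 colors suffice: A=3, B=3, C=3, D=2, E=1, F=1, G=2, H=2, I=4, J=2, K=1. Every edge joins two different colors.

4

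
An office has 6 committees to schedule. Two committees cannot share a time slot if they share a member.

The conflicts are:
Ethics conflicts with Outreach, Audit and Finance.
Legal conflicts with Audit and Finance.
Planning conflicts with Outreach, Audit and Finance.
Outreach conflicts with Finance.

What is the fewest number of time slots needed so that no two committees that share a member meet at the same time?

3

Planning, Outreach, Finance are mutually in conflict, so at least 3 time slots are needed.
3 time slots suffice: Ethics=2, Legal=2, Planning=2, Outreach=3, Audit=1, Finance=1. Every pair that conflicts lands in different time slots.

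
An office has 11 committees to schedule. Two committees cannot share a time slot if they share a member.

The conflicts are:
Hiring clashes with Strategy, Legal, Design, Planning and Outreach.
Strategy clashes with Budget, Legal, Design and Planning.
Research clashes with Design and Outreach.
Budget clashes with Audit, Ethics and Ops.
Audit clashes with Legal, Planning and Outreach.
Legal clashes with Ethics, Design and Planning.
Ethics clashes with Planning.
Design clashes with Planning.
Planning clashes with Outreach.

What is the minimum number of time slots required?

5

Hiring, Strategy, Legal, Design, Planning all conflict with each other, so at least 5 time slots are needed.
5 time slots suffice: time slot 1 → {Research, Budget, Planning}; time slot 2 → {Legal, Outreach, Ops}; time slot 3 → {Hiring, Audit, Ethics}; time slot 4 → {Design}; time slot 5 → {Strategy}. Every pair that conflicts lands in different time slots.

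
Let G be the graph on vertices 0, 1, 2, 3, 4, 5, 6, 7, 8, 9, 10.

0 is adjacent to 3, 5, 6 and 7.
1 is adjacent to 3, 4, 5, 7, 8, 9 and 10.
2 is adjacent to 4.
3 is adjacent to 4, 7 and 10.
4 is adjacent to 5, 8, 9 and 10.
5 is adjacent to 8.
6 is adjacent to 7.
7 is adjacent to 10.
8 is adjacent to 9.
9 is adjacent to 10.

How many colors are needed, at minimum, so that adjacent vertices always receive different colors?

4

1, 3, 4, 10 form a clique, so at least 4 colors are needed.
4 colors suffice: 0=a, 1=a, 2=a, 3=c, 4=b, 5=c, 6=c, 7=b, 8=d, 9=c, 10=d. No two adjacent vertices share a color.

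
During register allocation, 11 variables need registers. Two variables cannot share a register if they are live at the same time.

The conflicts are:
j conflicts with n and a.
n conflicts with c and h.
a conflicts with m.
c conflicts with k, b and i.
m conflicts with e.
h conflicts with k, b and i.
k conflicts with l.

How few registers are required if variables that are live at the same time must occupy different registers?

2

a and m conflict, so at least 2 registers are needed.
A valid assignment using 2 registers: j=1, n=2, a=2, c=1, m=1, h=1, k=2, e=2, b=2, l=1, i=2. Every pair that conflicts lands in different registers.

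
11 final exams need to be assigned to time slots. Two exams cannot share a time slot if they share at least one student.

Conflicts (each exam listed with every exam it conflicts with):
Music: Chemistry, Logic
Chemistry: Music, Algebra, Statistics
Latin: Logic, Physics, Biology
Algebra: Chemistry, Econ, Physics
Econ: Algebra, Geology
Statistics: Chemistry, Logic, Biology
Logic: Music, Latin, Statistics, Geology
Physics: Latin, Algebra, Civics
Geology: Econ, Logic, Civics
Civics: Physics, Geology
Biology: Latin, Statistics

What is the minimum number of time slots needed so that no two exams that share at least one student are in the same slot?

3

The cycle Geology-Logic-Latin-Physics-Civics-Geology has odd length 5, so it cannot be 2-colored; at least 3 time slots are needed.
3 time slots suffice: time slot 1 → {Algebra, Logic, Civics, Biology}; time slot 2 → {Music, Latin, Statistics, Geology}; time slot 3 → {Chemistry, Econ, Physics}. No two conflicting exams share a time slot.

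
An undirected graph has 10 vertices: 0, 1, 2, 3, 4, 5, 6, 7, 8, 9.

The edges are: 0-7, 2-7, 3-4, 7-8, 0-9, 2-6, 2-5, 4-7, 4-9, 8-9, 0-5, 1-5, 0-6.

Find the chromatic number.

2

2 and 5 are adjacent, so at least 2 colors are needed.
2 colors suffice: color red → {0, 1, 2, 4, 8}; color blue → {3, 5, 6, 7, 9}. No two adjacent vertices share a color.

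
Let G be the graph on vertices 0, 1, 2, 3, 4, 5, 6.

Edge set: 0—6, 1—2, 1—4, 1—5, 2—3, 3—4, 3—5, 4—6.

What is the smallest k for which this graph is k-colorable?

2

3 and 5 are adjacent, so at least 2 colors are needed.
2 colors suffice: color red → {0, 2, 4, 5}; color blue → {1, 3, 6}. Every edge joins two different colors.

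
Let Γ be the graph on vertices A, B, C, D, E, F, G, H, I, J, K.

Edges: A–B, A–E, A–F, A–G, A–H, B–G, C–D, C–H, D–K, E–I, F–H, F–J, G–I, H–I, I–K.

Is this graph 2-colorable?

No

A, F, H form a triangle, so at least 3 colors are needed.
So 2 colors are not enough.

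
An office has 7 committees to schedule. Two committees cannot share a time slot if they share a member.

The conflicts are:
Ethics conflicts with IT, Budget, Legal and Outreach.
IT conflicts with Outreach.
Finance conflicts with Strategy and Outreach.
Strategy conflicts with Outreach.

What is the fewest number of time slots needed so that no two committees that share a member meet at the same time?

3

Ethics, IT, Outreach pairwise conflict, so at least 3 time slots are needed.
3 time slots suffice: time slot 1 → {Budget, Legal, Outreach}; time slot 2 → {Ethics, Strategy}; time slot 3 → {IT, Finance}. No two conflicting committees share a time slot.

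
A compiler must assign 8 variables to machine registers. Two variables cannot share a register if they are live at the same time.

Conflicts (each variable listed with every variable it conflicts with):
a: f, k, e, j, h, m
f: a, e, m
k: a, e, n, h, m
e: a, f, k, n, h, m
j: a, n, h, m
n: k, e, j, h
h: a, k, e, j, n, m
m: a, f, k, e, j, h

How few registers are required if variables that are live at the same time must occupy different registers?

5

a, k, e, h, m pairwise conflict, so at least 5 registers are needed.
A valid assignment using 5 registers: a=3, f=1, k=5, e=4, j=4, n=2, h=1, m=2. Each listed conflict is separated.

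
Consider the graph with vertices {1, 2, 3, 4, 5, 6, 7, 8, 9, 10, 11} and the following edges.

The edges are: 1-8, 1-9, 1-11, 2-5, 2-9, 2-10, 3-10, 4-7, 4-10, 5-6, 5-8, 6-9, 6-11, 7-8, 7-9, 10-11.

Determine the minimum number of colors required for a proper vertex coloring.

3

The cycle 9-2-5-8-7-9 has odd length 5, so it cannot be 2-colored; at least 3 colors are needed.
3 colors suffice: 1=green, 2=blue, 3=blue, 4=blue, 5=red, 6=green, 7=green, 8=blue, 9=red, 10=red, 11=blue. No two adjacent vertices share a color.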